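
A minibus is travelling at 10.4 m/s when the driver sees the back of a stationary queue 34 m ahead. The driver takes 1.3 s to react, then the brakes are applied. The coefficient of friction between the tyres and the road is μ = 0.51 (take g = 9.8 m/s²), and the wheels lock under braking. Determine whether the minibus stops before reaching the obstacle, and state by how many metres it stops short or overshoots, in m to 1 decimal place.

Yes — it stops 9.7 m short of the obstacle

a = μg = 0.51 × 9.8 = 4.998 m/s².
Reaction distance = 10.4000 × 1.3 = 13.520 m.
Braking distance = v²/(2a) = 108.160 / 9.996 = 10.820 m.
Total stopping distance = 13.520 + 10.820 = 24.340 m, vs 34 m available — it stops with 34 − 24.340 = 9.660 m to spare.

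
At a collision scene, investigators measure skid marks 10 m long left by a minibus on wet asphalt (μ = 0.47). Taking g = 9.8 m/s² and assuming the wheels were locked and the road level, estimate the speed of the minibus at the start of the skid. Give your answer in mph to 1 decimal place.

Initial speed ≈ 21.5 mph

Deceleration a = μg = 0.47 × 9.8 = 4.606 m/s².
v = √(2a·d) = √(2 × 4.606 × 10) = √92.120 = 9.5979 m/s.
= 9.5979 ÷ 0.44704 = 21.470 mph.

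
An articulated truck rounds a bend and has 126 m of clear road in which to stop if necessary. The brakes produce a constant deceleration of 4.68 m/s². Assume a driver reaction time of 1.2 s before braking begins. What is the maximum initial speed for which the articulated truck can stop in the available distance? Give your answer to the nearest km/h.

Maximum speed ≈ 105 km/h

Stopping distance: v·t_r + v²/(2a) = 126 with t_r = 1.2 s and a = 4.680 m/s².
So v² + 11.232 v − 1179.36 = 0.
Positive root: v = −a·t_r + √((a·t_r)² + 2a·d) = −5.616 + √(31.539 + 1179.36) = 29.1820 m/s.
29.1820 m/s × 3.6 = 105.055 km/h.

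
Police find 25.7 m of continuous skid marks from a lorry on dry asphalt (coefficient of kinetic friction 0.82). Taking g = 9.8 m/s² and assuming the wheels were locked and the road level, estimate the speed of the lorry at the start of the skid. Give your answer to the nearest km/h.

Deceleration a = μg = 0.82 × 9.8 = 8.036 m/s².
v = √(2a·d) = √(2 × 8.036 × 25.7) = √413.050 = 20.3236 m/s.
= 20.3236 × 3.6 = 73.165 km/h.

Initial speed ≈ 73 km/h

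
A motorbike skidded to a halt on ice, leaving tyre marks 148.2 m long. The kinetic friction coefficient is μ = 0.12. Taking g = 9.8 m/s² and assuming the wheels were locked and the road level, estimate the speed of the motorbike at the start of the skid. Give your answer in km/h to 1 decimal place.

Deceleration a = μg = 0.12 × 9.8 = 1.176 m/s².
v = √(2a·d) = √(2 × 1.176 × 148.2) = √348.566 = 18.6699 m/s.
= 18.6699 × 3.6 = 67.212 km/h.

Initial speed ≈ 67.2 km/h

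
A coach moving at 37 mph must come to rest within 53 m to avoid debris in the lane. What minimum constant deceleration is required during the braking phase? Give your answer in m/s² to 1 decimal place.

Required deceleration ≈ 2.6 m/s²

37 mph × 0.44704 = 16.5405 m/s.
v² = 2a·d ⇒ a = v²/(2d) = 16.5405² / (2 × 53.000) = 273.588 / 106.000 = 2.5810 m/s².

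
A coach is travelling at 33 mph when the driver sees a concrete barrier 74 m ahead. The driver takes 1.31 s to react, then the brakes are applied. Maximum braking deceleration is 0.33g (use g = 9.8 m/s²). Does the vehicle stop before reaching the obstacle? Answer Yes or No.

Yes

33 mph × 0.44704 = 14.7523 m/s.
a = 0.33 × 9.8 = 3.234 m/s².
Reaction distance = 14.7523 × 1.31 = 19.326 m.
Braking distance = v²/(2a) = 217.630 / 6.468 = 33.647 m.
Total stopping distance = 19.326 + 33.647 = 52.973 m, vs 74 m available — it stops with 74 − 52.973 = 21.027 m to spare.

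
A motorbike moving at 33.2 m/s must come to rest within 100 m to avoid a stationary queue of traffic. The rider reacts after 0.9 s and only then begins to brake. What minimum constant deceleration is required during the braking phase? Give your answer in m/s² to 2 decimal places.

Distance covered during reaction = 33.2000 × 0.9 = 29.880 m.
Distance available for braking: 100 − 29.880 = 70.120 m.
v² = 2a·d ⇒ a = v²/(2d) = 33.2000² / (2 × 70.120) = 1102.240 / 140.240 = 7.8597 m/s².

Required deceleration ≈ 7.86 m/s²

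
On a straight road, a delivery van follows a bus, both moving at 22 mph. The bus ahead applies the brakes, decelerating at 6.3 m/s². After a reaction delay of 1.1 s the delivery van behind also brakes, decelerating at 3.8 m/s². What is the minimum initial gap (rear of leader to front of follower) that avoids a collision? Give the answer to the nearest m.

22 mph × 0.44704 = 9.8349 m/s.
Leader travels v²/(2a_L) = 96.725 / 12.600 = 7.677 m before stopping.
Follower covers v·t_r = 9.8349 × 1.1 = 10.818 m while reacting, then v²/(2a_F) = 96.725 / 7.600 = 12.727 m while braking, for a total of 10.818 + 12.727 = 23.545 m.
Since a_F ≤ a_L and the follower starts braking later, the follower is never slower than the leader, so the closest approach is when both have stopped.
Minimum gap = 23.545 − 7.677 = 15.868 m.

Minimum gap ≈ 16 m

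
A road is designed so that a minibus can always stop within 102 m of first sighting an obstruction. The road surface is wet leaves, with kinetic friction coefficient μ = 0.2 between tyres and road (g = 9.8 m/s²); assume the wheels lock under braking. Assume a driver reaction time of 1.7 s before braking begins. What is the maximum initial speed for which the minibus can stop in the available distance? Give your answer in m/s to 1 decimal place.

Maximum speed ≈ 16.9 m/s

a = μg = 0.2 × 9.8 = 1.960 m/s².
Stopping distance: v·t_r + v²/(2a) = 102 with t_r = 1.7 s and a = 1.960 m/s².
So v² + 6.664 v − 399.84 = 0.
Positive root: v = −a·t_r + √((a·t_r)² + 2a·d) = −3.332 + √(11.102 + 399.84) = 16.9397 m/s.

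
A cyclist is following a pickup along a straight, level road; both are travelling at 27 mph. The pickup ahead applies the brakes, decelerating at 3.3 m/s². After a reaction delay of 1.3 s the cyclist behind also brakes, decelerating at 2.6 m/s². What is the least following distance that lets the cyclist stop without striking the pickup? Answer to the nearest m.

Minimum gap ≈ 22 m

27 mph × 0.44704 = 12.0701 m/s.
Leader travels v²/(2a_L) = 145.687 / 6.600 = 22.074 m before stopping.
Follower covers v·t_r = 12.0701 × 1.3 = 15.691 m while reacting, then v²/(2a_F) = 145.687 / 5.200 = 28.017 m while braking, for a total of 15.691 + 28.017 = 43.708 m.
Since a_F ≤ a_L and the follower starts braking later, the follower is never slower than the leader, so the closest approach is when both have stopped.
Minimum gap = 43.708 − 22.074 = 21.634 m.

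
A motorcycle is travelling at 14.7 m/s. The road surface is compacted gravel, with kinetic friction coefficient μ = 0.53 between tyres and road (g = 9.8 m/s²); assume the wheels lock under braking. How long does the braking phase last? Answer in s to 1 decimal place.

Braking time ≈ 2.8 s

a = μg = 0.53 × 9.8 = 5.194 m/s².
Braking time = v/a = 14.7000 / 5.194 = 2.830 s.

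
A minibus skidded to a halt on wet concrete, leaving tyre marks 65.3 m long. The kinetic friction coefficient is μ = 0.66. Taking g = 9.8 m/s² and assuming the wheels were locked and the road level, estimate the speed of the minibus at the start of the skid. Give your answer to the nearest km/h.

Deceleration a = μg = 0.66 × 9.8 = 6.468 m/s².
v = √(2a·d) = √(2 × 6.468 × 65.3) = √844.721 = 29.0641 m/s.
= 29.0641 × 3.6 = 104.631 km/h.

Initial speed ≈ 105 km/h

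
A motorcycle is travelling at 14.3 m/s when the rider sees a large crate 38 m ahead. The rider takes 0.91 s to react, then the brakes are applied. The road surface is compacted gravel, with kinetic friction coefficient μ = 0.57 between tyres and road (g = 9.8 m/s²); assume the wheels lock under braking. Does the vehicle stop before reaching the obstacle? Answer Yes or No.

Yes

a = μg = 0.57 × 9.8 = 5.586 m/s².
Reaction distance = 14.3000 × 0.91 = 13.013 m.
Braking distance = v²/(2a) = 204.490 / 11.172 = 18.304 m.
Total stopping distance = 13.013 + 18.304 = 31.317 m, vs 38 m available — it stops with 38 − 31.317 = 6.683 m to spare.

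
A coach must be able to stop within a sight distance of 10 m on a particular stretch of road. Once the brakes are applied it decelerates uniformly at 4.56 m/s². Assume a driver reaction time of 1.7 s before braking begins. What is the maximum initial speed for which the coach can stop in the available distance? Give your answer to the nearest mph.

Maximum speed ≈ 10 mph

Stopping distance: v·t_r + v²/(2a) = 10 with t_r = 1.7 s and a = 4.560 m/s².
So v² + 15.504 v − 91.20 = 0.
Positive root: v = −a·t_r + √((a·t_r)² + 2a·d) = −7.752 + √(60.094 + 91.20) = 4.5482 m/s.
4.5482 m/s ÷ 0.44704 = 10.174 mph.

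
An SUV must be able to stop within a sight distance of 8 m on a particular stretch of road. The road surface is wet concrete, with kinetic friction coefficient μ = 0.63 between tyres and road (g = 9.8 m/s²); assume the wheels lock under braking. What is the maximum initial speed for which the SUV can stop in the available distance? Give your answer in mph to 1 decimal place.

Maximum speed ≈ 22.2 mph

a = μg = 0.63 × 9.8 = 6.174 m/s².
v²/(2a) = d ⇒ v = √(2 × 6.174 × 8) = √98.78 = 9.9388 m/s.
9.9388 m/s ÷ 0.44704 = 22.232 mph.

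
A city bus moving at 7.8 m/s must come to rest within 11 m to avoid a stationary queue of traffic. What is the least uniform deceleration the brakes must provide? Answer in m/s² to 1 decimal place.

v² = 2a·d ⇒ a = v²/(2d) = 7.8000² / (2 × 11.000) = 60.840 / 22.000 = 2.7655 m/s².

Required deceleration ≈ 2.8 m/s²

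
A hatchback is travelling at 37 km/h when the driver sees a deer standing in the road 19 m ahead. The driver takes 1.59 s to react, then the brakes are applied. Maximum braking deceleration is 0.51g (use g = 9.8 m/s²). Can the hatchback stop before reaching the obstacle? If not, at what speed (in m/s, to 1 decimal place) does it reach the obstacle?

No — it strikes the obstacle at 8.9 m/s

37 km/h ÷ 3.6 = 10.2778 m/s.
a = 0.51 × 9.8 = 4.998 m/s².
Reaction distance = 10.2778 × 1.59 = 16.342 m.
Braking distance needed to stop: v²/(2a) = 105.633 / 9.996 = 10.568 m, so total needed = 16.342 + 10.568 = 26.910 m > 19 m — it cannot stop.
Distance remaining when braking begins: 19 − 16.342 = 2.658 m.
v² = v₀² − 2a·d = 105.633 − 2 × 4.998 × 2.658 = 79.064 m²/s².
v = √79.064 = 8.892 m/s.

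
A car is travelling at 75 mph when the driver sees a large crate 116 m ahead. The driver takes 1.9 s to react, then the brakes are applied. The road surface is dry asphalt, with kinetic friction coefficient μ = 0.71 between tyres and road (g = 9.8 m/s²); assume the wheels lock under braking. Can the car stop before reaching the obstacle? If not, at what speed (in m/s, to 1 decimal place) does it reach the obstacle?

No — it strikes the obstacle at 19.9 m/s

75 mph × 0.44704 = 33.5280 m/s.
a = μg = 0.71 × 9.8 = 6.958 m/s².
Reaction distance = 33.5280 × 1.9 = 63.703 m.
Braking distance needed to stop: v²/(2a) = 1124.127 / 13.916 = 80.779 m, so total needed = 63.703 + 80.779 = 144.482 m > 116 m — it cannot stop.
Distance remaining when braking begins: 116 − 63.703 = 52.297 m.
v² = v₀² − 2a·d = 1124.127 − 2 × 6.958 × 52.297 = 396.362 m²/s².
v = √396.362 = 19.909 m/s.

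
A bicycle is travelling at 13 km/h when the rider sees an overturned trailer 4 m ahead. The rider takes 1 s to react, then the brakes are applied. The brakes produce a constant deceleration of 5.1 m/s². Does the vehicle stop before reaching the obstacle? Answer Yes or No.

No

13 km/h ÷ 3.6 = 3.6111 m/s.
Reaction distance = 3.6111 × 1 = 3.611 m.
Braking distance = v²/(2a) = 13.040 / 10.200 = 1.278 m.
Total stopping distance = 3.611 + 1.278 = 4.889 m, vs 4 m available — it cannot stop in time and overshoots by 4.889 − 4 = 0.889 m.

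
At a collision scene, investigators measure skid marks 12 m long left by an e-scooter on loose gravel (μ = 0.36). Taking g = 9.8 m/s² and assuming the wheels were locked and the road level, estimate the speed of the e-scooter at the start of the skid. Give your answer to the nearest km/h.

Initial speed ≈ 33 km/h

Deceleration a = μg = 0.36 × 9.8 = 3.528 m/s².
v = √(2a·d) = √(2 × 3.528 × 12) = √84.672 = 9.2017 m/s.
= 9.2017 × 3.6 = 33.126 km/h.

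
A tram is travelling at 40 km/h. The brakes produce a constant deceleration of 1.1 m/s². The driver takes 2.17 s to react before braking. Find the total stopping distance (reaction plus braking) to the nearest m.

Total stopping distance ≈ 80 m

40 km/h ÷ 3.6 = 11.1111 m/s.
Reaction distance = v·t_r = 11.1111 × 2.17 = 24.111 m.
Braking distance = v²/(2a) = 11.1111² / (2 × 1.100) = 123.457 / 2.200 = 56.117 m.
Total = 24.111 + 56.117 = 80.228 m.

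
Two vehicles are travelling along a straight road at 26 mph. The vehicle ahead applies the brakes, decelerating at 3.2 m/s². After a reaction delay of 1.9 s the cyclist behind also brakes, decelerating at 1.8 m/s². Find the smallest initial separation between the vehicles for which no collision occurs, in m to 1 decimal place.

26 mph × 0.44704 = 11.6230 m/s.
Leader travels v²/(2a_L) = 135.094 / 6.400 = 21.108 m before stopping.
Follower covers v·t_r = 11.6230 × 1.9 = 22.084 m while reacting, then v²/(2a_F) = 135.094 / 3.600 = 37.526 m while braking, for a total of 22.084 + 37.526 = 59.610 m.
Since a_F ≤ a_L and the follower starts braking later, the follower is never slower than the leader, so the closest approach is when both have stopped.
Minimum gap = 59.610 − 21.108 = 38.502 m.

Minimum gap ≈ 38.5 m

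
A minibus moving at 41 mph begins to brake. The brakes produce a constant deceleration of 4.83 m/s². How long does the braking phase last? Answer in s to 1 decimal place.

41 mph × 0.44704 = 18.3286 m/s.
Braking time = v/a = 18.3286 / 4.830 = 3.795 s.

Braking time ≈ 3.8 s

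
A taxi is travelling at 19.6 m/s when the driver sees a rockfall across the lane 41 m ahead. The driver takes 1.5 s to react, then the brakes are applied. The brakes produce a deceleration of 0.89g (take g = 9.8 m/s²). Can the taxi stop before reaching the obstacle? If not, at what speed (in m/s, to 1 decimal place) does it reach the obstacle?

a = 0.89 × 9.8 = 8.722 m/s².
Reaction distance = 19.6000 × 1.5 = 29.400 m.
Braking distance needed to stop: v²/(2a) = 384.160 / 17.444 = 22.022 m, so total needed = 29.400 + 22.022 = 51.422 m > 41 m — it cannot stop.
Distance remaining when braking begins: 41 − 29.400 = 11.600 m.
v² = v₀² − 2a·d = 384.160 − 2 × 8.722 × 11.600 = 181.810 m²/s².
v = √181.810 = 13.484 m/s.

No — it strikes the obstacle at 13.5 m/s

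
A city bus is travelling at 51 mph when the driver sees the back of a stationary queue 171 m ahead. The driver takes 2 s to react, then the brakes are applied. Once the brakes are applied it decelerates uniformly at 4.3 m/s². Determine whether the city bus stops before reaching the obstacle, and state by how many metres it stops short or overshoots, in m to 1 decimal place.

51 mph × 0.44704 = 22.7990 m/s.
Reaction distance = 22.7990 × 2 = 45.598 m.
Braking distance = v²/(2a) = 519.794 / 8.600 = 60.441 m.
Total stopping distance = 45.598 + 60.441 = 106.039 m, vs 171 m available — it stops with 171 − 106.039 = 64.961 m to spare.

Yes — it stops 65.0 m short of the obstacle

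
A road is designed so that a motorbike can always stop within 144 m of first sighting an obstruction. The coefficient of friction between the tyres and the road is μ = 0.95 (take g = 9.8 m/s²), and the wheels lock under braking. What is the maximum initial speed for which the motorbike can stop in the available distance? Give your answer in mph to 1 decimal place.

Maximum speed ≈ 115.8 mph

a = μg = 0.95 × 9.8 = 9.310 m/s².
v²/(2a) = d ⇒ v = √(2 × 9.310 × 144) = √2681.28 = 51.7811 m/s.
51.7811 m/s ÷ 0.44704 = 115.831 mph.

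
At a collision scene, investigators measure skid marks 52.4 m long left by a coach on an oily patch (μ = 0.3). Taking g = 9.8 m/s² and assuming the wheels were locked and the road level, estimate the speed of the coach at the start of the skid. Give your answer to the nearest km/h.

Initial speed ≈ 63 km/h

Deceleration a = μg = 0.3 × 9.8 = 2.940 m/s².
v = √(2a·d) = √(2 × 2.940 × 52.4) = √308.112 = 17.5531 m/s.
= 17.5531 × 3.6 = 63.191 km/h.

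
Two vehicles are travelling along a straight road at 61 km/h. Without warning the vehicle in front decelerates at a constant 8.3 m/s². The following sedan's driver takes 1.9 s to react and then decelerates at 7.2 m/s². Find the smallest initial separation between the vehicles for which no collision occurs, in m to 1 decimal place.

Minimum gap ≈ 34.8 m

61 km/h ÷ 3.6 = 16.9444 m/s.
Leader travels v²/(2a_L) = 287.113 / 16.600 = 17.296 m before stopping.
Follower covers v·t_r = 16.9444 × 1.9 = 32.194 m while reacting, then v²/(2a_F) = 287.113 / 14.400 = 19.938 m while braking, for a total of 32.194 + 19.938 = 52.132 m.
Since a_F ≤ a_L and the follower starts braking later, the follower is never slower than the leader, so the closest approach is when both have stopped.
Minimum gap = 52.132 − 17.296 = 34.836 m.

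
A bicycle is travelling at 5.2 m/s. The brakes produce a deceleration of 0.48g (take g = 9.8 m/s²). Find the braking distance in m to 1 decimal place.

Braking distance ≈ 2.9 m

a = 0.48 × 9.8 = 4.704 m/s².
Braking distance = v²/(2a) = 5.2000² / (2 × 4.704) = 27.040 / 9.408 = 2.874 m.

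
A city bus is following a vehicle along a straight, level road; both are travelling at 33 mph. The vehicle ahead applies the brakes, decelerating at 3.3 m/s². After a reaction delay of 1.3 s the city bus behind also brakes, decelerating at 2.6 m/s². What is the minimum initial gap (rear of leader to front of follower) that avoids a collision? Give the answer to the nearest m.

33 mph × 0.44704 = 14.7523 m/s.
Leader travels v²/(2a_L) = 217.630 / 6.600 = 32.974 m before stopping.
Follower covers v·t_r = 14.7523 × 1.3 = 19.178 m while reacting, then v²/(2a_F) = 217.630 / 5.200 = 41.852 m while braking, for a total of 19.178 + 41.852 = 61.030 m.
Since a_F ≤ a_L and the follower starts braking later, the follower is never slower than the leader, so the closest approach is when both have stopped.
Minimum gap = 61.030 − 32.974 = 28.056 m.

Minimum gap ≈ 28 m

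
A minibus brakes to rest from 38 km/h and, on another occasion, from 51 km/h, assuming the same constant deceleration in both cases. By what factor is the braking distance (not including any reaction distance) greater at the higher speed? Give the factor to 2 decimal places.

Factor ≈ 1.80

Braking distance d = v²/(2a), so with a fixed, d ∝ v².
Factor = (51/38)² = 1.3421² = 1.8012.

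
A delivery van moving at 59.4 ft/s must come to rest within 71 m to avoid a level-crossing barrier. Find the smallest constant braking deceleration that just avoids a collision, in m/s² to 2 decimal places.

Required deceleration ≈ 2.31 m/s²

59.4 ft/s × 0.3048 = 18.1051 m/s.
v² = 2a·d ⇒ a = v²/(2d) = 18.1051² / (2 × 71.000) = 327.795 / 142.000 = 2.3084 m/s².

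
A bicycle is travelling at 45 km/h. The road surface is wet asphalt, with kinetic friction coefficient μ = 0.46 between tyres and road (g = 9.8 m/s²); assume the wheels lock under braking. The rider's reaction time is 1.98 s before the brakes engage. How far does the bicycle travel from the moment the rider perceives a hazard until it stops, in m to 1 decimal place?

45 km/h ÷ 3.6 = 12.5000 m/s.
a = μg = 0.46 × 9.8 = 4.508 m/s².
Reaction distance = v·t_r = 12.5000 × 1.98 = 24.750 m.
Braking distance = v²/(2a) = 12.5000² / (2 × 4.508) = 156.250 / 9.016 = 17.330 m.
Total = 24.750 + 17.330 = 42.080 m.

Total stopping distance ≈ 42.1 m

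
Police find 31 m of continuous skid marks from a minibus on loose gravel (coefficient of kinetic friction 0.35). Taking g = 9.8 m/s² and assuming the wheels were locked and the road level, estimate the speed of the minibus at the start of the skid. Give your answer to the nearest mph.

Initial speed ≈ 33 mph

Deceleration a = μg = 0.35 × 9.8 = 3.430 m/s².
v = √(2a·d) = √(2 × 3.430 × 31) = √212.660 = 14.5829 m/s.
= 14.5829 ÷ 0.44704 = 32.621 mph.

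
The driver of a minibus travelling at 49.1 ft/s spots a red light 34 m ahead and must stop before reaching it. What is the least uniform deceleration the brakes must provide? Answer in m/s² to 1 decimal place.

49.1 ft/s × 0.3048 = 14.9657 m/s.
v² = 2a·d ⇒ a = v²/(2d) = 14.9657² / (2 × 34.000) = 223.972 / 68.000 = 3.2937 m/s².

Required deceleration ≈ 3.3 m/s²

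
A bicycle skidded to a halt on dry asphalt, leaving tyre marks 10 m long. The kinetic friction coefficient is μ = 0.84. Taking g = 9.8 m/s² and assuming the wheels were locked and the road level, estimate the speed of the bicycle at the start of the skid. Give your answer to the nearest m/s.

Initial speed ≈ 13 m/s

Deceleration a = μg = 0.84 × 9.8 = 8.232 m/s².
v = √(2a·d) = √(2 × 8.232 × 10) = √164.640 = 12.8312 m/s.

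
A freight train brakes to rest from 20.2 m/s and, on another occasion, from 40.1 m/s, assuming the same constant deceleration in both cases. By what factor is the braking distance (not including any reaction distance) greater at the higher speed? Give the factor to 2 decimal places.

Braking distance d = v²/(2a), so with a fixed, d ∝ v².
Factor = (40.1/20.2)² = 1.9851² = 3.9406.

Factor ≈ 3.94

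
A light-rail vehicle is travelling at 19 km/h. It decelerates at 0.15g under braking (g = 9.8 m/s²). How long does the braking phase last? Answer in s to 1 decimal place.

19 km/h ÷ 3.6 = 5.2778 m/s.
a = 0.15 × 9.8 = 1.470 m/s².
Braking time = v/a = 5.2778 / 1.470 = 3.590 s.

Braking time ≈ 3.6 s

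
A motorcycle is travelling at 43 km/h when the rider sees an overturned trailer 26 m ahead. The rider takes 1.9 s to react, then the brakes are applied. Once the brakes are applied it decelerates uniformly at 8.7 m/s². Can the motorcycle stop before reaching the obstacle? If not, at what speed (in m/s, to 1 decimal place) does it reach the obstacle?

43 km/h ÷ 3.6 = 11.9444 m/s.
Reaction distance = 11.9444 × 1.9 = 22.694 m.
Braking distance needed to stop: v²/(2a) = 142.669 / 17.400 = 8.199 m, so total needed = 22.694 + 8.199 = 30.893 m > 26 m — it cannot stop.
Distance remaining when braking begins: 26 − 22.694 = 3.306 m.
v² = v₀² − 2a·d = 142.669 − 2 × 8.700 × 3.306 = 85.145 m²/s².
v = √85.145 = 9.227 m/s.

No — it strikes the obstacle at 9.2 m/s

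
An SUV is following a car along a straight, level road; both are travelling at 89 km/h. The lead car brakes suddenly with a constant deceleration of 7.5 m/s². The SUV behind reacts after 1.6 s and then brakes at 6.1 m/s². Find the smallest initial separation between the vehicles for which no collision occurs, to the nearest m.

Minimum gap ≈ 49 m

89 km/h ÷ 3.6 = 24.7222 m/s.
Leader travels v²/(2a_L) = 611.187 / 15.000 = 40.746 m before stopping.
Follower covers v·t_r = 24.7222 × 1.6 = 39.556 m while reacting, then v²/(2a_F) = 611.187 / 12.200 = 50.097 m while braking, for a total of 39.556 + 50.097 = 89.653 m.
Since a_F ≤ a_L and the follower starts braking later, the follower is never slower than the leader, so the closest approach is when both have stopped.
Minimum gap = 89.653 − 40.746 = 48.907 m.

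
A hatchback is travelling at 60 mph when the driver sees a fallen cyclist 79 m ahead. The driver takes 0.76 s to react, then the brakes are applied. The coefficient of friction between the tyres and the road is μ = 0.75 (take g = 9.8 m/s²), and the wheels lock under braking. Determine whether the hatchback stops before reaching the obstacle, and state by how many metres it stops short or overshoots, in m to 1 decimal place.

60 mph × 0.44704 = 26.8224 m/s.
a = μg = 0.75 × 9.8 = 7.350 m/s².
Reaction distance = 26.8224 × 0.76 = 20.385 m.
Braking distance = v²/(2a) = 719.441 / 14.700 = 48.942 m.
Total stopping distance = 20.385 + 48.942 = 69.327 m, vs 79 m available — it stops with 79 − 69.327 = 9.673 m to spare.

Yes — it stops 9.7 m short of the obstacle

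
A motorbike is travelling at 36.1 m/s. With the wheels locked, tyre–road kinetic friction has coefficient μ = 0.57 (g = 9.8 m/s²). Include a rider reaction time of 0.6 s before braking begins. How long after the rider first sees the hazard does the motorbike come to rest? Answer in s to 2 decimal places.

Total time ≈ 7.06 s

a = μg = 0.57 × 9.8 = 5.586 m/s².
Braking time = v/a = 36.1000 / 5.586 = 6.463 s.
Total = 0.6 + 6.463 = 7.063 s.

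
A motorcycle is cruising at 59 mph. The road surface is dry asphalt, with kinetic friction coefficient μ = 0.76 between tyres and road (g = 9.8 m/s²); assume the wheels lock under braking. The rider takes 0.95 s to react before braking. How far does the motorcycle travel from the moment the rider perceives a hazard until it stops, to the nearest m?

Total stopping distance ≈ 72 m

59 mph × 0.44704 = 26.3754 m/s.
a = μg = 0.76 × 9.8 = 7.448 m/s².
Reaction distance = v·t_r = 26.3754 × 0.95 = 25.057 m.
Braking distance = v²/(2a) = 26.3754² / (2 × 7.448) = 695.662 / 14.896 = 46.701 m.
Total = 25.057 + 46.701 = 71.758 m.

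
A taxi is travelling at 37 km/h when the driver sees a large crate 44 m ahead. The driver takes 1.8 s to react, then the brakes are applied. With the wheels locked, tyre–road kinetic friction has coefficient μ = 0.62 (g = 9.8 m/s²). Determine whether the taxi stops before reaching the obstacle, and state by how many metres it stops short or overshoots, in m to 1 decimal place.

37 km/h ÷ 3.6 = 10.2778 m/s.
a = μg = 0.62 × 9.8 = 6.076 m/s².
Reaction distance = 10.2778 × 1.8 = 18.500 m.
Braking distance = v²/(2a) = 105.633 / 12.152 = 8.693 m.
Total stopping distance = 18.500 + 8.693 = 27.193 m, vs 44 m available — it stops with 44 − 27.193 = 16.807 m to spare.

Yes — it stops 16.8 m short of the obstacle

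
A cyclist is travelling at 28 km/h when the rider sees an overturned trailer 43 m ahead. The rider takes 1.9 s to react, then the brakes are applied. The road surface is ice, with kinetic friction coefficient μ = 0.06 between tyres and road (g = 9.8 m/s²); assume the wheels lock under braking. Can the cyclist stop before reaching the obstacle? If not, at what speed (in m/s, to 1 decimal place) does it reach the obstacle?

No — it strikes the obstacle at 5.2 m/s

28 km/h ÷ 3.6 = 7.7778 m/s.
a = μg = 0.06 × 9.8 = 0.588 m/s².
Reaction distance = 7.7778 × 1.9 = 14.778 m.
Braking distance needed to stop: v²/(2a) = 60.494 / 1.176 = 51.440 m, so total needed = 14.778 + 51.440 = 66.218 m > 43 m — it cannot stop.
Distance remaining when braking begins: 43 − 14.778 = 28.222 m.
v² = v₀² − 2a·d = 60.494 − 2 × 0.588 × 28.222 = 27.305 m²/s².
v = √27.305 = 5.225 m/s.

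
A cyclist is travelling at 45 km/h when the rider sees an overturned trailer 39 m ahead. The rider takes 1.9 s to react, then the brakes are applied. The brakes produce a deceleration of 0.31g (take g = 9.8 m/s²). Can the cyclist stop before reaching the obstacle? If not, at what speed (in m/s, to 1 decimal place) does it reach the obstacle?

No — it strikes the obstacle at 8.0 m/s

45 km/h ÷ 3.6 = 12.5000 m/s.
a = 0.31 × 9.8 = 3.038 m/s².
Reaction distance = 12.5000 × 1.9 = 23.750 m.
Braking distance needed to stop: v²/(2a) = 156.250 / 6.076 = 25.716 m, so total needed = 23.750 + 25.716 = 49.466 m > 39 m — it cannot stop.
Distance remaining when braking begins: 39 − 23.750 = 15.250 m.
v² = v₀² − 2a·d = 156.250 − 2 × 3.038 × 15.250 = 63.591 m²/s².
v = √63.591 = 7.974 m/s.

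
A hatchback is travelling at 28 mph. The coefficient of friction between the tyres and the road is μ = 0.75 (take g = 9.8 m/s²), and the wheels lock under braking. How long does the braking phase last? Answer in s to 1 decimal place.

28 mph × 0.44704 = 12.5171 m/s.
a = μg = 0.75 × 9.8 = 7.350 m/s².
Braking time = v/a = 12.5171 / 7.350 = 1.703 s.

Braking time ≈ 1.7 s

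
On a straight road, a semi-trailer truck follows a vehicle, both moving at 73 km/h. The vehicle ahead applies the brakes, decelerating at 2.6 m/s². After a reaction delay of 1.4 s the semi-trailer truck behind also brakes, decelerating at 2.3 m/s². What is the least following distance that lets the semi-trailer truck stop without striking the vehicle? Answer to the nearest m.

Minimum gap ≈ 39 m

73 km/h ÷ 3.6 = 20.2778 m/s.
Leader travels v²/(2a_L) = 411.189 / 5.200 = 79.075 m before stopping.
Follower covers v·t_r = 20.2778 × 1.4 = 28.389 m while reacting, then v²/(2a_F) = 411.189 / 4.600 = 89.389 m while braking, for a total of 28.389 + 89.389 = 117.778 m.
Since a_F ≤ a_L and the follower starts braking later, the follower is never slower than the leader, so the closest approach is when both have stopped.
Minimum gap = 117.778 − 79.075 = 38.703 m.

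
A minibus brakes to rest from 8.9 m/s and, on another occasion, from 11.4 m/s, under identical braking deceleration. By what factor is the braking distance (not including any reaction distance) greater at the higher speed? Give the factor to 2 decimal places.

Factor ≈ 1.64

Braking distance d = v²/(2a), so with a fixed, d ∝ v².
Factor = (11.4/8.9)² = 1.2809² = 1.6407.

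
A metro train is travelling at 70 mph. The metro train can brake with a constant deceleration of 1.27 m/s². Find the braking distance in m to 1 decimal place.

Braking distance ≈ 385.5 m

70 mph × 0.44704 = 31.2928 m/s.
Braking distance = v²/(2a) = 31.2928² / (2 × 1.270) = 979.239 / 2.540 = 385.527 m.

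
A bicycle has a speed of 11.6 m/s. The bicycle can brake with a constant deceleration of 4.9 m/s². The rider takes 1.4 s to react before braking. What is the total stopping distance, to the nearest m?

Total stopping distance ≈ 30 m

Reaction distance = v·t_r = 11.6000 × 1.4 = 16.240 m.
Braking distance = v²/(2a) = 11.6000² / (2 × 4.900) = 134.560 / 9.800 = 13.731 m.
Total = 16.240 + 13.731 = 29.971 m.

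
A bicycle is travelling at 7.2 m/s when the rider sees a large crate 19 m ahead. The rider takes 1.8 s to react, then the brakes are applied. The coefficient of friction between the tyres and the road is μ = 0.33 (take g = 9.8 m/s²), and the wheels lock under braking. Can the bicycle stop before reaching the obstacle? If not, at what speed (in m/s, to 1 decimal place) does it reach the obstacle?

No — it strikes the obstacle at 3.6 m/s

a = μg = 0.33 × 9.8 = 3.234 m/s².
Reaction distance = 7.2000 × 1.8 = 12.960 m.
Braking distance needed to stop: v²/(2a) = 51.840 / 6.468 = 8.015 m, so total needed = 12.960 + 8.015 = 20.975 m > 19 m — it cannot stop.
Distance remaining when braking begins: 19 − 12.960 = 6.040 m.
v² = v₀² − 2a·d = 51.840 − 2 × 3.234 × 6.040 = 12.773 m²/s².
v = √12.773 = 3.574 m/s.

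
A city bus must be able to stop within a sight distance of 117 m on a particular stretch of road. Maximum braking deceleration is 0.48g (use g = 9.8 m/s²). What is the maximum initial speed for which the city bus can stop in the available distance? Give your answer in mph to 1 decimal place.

a = 0.48 × 9.8 = 4.704 m/s².
v²/(2a) = d ⇒ v = √(2 × 4.704 × 117) = √1100.74 = 33.1774 m/s.
33.1774 m/s ÷ 0.44704 = 74.216 mph.

Maximum speed ≈ 74.2 mph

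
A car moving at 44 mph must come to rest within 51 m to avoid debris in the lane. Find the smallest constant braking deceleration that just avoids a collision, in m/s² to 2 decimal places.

44 mph × 0.44704 = 19.6698 m/s.
v² = 2a·d ⇒ a = v²/(2d) = 19.6698² / (2 × 51.000) = 386.901 / 102.000 = 3.7931 m/s².

Required deceleration ≈ 3.79 m/s²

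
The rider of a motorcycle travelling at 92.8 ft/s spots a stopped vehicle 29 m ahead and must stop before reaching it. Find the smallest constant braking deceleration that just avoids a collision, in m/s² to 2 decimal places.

Required deceleration ≈ 13.79 m/s²

92.8 ft/s × 0.3048 = 28.2854 m/s.
v² = 2a·d ⇒ a = v²/(2d) = 28.2854² / (2 × 29.000) = 800.064 / 58.000 = 13.7942 m/s².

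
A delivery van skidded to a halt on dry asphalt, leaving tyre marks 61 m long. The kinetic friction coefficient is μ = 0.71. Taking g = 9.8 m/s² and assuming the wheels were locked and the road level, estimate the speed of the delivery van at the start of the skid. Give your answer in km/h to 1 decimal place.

Deceleration a = μg = 0.71 × 9.8 = 6.958 m/s².
v = √(2a·d) = √(2 × 6.958 × 61) = √848.876 = 29.1355 m/s.
= 29.1355 × 3.6 = 104.888 km/h.

Initial speed ≈ 104.9 km/h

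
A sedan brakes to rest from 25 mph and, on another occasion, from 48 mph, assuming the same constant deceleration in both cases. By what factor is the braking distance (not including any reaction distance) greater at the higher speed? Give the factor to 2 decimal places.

Factor ≈ 3.69

Braking distance d = v²/(2a), so with a fixed, d ∝ v².
Factor = (48/25)² = 1.9200² = 3.6864.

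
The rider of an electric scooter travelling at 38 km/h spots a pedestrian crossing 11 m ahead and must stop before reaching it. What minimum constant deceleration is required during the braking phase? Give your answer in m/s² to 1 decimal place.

38 km/h ÷ 3.6 = 10.5556 m/s.
v² = 2a·d ⇒ a = v²/(2d) = 10.5556² / (2 × 11.000) = 111.421 / 22.000 = 5.0646 m/s².

Required deceleration ≈ 5.1 m/s²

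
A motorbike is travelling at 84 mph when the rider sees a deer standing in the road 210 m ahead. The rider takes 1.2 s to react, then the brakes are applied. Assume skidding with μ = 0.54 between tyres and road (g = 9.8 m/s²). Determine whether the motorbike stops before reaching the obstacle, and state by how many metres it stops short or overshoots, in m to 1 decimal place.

84 mph × 0.44704 = 37.5514 m/s.
a = μg = 0.54 × 9.8 = 5.292 m/s².
Reaction distance = 37.5514 × 1.2 = 45.062 m.
Braking distance = v²/(2a) = 1410.108 / 10.584 = 133.230 m.
Total stopping distance = 45.062 + 133.230 = 178.292 m, vs 210 m available — it stops with 210 − 178.292 = 31.708 m to spare.

Yes — it stops 31.7 m short of the obstacle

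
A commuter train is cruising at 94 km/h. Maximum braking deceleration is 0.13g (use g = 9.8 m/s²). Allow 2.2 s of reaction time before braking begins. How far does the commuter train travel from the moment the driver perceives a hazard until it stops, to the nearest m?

94 km/h ÷ 3.6 = 26.1111 m/s.
a = 0.13 × 9.8 = 1.274 m/s².
Reaction distance = v·t_r = 26.1111 × 2.2 = 57.444 m.
Braking distance = v²/(2a) = 26.1111² / (2 × 1.274) = 681.790 / 2.548 = 267.578 m.
Total = 57.444 + 267.578 = 325.022 m.

Total stopping distance ≈ 325 m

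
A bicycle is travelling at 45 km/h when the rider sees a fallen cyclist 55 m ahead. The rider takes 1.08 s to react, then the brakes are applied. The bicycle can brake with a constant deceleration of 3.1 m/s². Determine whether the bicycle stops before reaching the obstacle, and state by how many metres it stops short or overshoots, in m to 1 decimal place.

Yes — it stops 16.3 m short of the obstacle

45 km/h ÷ 3.6 = 12.5000 m/s.
Reaction distance = 12.5000 × 1.08 = 13.500 m.
Braking distance = v²/(2a) = 156.250 / 6.200 = 25.202 m.
Total stopping distance = 13.500 + 25.202 = 38.702 m, vs 55 m available — it stops with 55 − 38.702 = 16.298 m to spare.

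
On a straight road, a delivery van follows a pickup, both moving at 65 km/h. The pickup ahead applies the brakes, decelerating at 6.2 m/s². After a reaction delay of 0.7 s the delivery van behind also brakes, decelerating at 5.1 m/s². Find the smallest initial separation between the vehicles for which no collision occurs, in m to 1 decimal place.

65 km/h ÷ 3.6 = 18.0556 m/s.
Leader travels v²/(2a_L) = 326.005 / 12.400 = 26.291 m before stopping.
Follower covers v·t_r = 18.0556 × 0.7 = 12.639 m while reacting, then v²/(2a_F) = 326.005 / 10.200 = 31.961 m while braking, for a total of 12.639 + 31.961 = 44.600 m.
Since a_F ≤ a_L and the follower starts braking later, the follower is never slower than the leader, so the closest approach is when both have stopped.
Minimum gap = 44.600 − 26.291 = 18.309 m.

Minimum gap ≈ 18.3 m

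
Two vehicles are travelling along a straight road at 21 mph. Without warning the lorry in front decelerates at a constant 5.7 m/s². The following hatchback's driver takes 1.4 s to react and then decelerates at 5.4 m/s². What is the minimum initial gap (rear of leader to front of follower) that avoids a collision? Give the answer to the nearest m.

Minimum gap ≈ 14 m

21 mph × 0.44704 = 9.3878 m/s.
Leader travels v²/(2a_L) = 88.131 / 11.400 = 7.731 m before stopping.
Follower covers v·t_r = 9.3878 × 1.4 = 13.143 m while reacting, then v²/(2a_F) = 88.131 / 10.800 = 8.160 m while braking, for a total of 13.143 + 8.160 = 21.303 m.
Since a_F ≤ a_L and the follower starts braking later, the follower is never slower than the leader, so the closest approach is when both have stopped.
Minimum gap = 21.303 − 7.731 = 13.572 m.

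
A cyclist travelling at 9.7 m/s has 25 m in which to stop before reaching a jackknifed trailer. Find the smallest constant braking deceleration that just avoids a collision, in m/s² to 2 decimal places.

v² = 2a·d ⇒ a = v²/(2d) = 9.7000² / (2 × 25.000) = 94.090 / 50.000 = 1.8818 m/s².

Required deceleration ≈ 1.88 m/s²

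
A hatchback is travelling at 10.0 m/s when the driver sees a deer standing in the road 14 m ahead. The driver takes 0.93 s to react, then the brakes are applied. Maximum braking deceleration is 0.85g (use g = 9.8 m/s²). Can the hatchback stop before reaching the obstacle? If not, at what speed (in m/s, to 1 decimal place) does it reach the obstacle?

a = 0.85 × 9.8 = 8.330 m/s².
Reaction distance = 10.0000 × 0.93 = 9.300 m.
Braking distance needed to stop: v²/(2a) = 100.000 / 16.660 = 6.002 m, so total needed = 9.300 + 6.002 = 15.302 m > 14 m — it cannot stop.
Distance remaining when braking begins: 14 − 9.300 = 4.700 m.
v² = v₀² − 2a·d = 100.000 − 2 × 8.330 × 4.700 = 21.698 m²/s².
v = √21.698 = 4.658 m/s.

No — it strikes the obstacle at 4.7 m/s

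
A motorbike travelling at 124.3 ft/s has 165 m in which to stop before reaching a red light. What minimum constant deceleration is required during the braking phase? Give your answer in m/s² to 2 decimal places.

Required deceleration ≈ 4.35 m/s²

124.3 ft/s × 0.3048 = 37.8866 m/s.
v² = 2a·d ⇒ a = v²/(2d) = 37.8866² / (2 × 165.000) = 1435.394 / 330.000 = 4.3497 m/s².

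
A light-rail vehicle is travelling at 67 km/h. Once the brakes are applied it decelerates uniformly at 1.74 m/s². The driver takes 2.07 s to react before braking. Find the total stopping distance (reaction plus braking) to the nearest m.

67 km/h ÷ 3.6 = 18.6111 m/s.
Reaction distance = v·t_r = 18.6111 × 2.07 = 38.525 m.
Braking distance = v²/(2a) = 18.6111² / (2 × 1.740) = 346.373 / 3.480 = 99.532 m.
Total = 38.525 + 99.532 = 138.057 m.

Total stopping distance ≈ 138 m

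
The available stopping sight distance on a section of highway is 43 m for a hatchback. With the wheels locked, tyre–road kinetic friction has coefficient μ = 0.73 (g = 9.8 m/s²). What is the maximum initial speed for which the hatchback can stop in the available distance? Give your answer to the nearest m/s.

Maximum speed ≈ 25 m/s

a = μg = 0.73 × 9.8 = 7.154 m/s².
v²/(2a) = d ⇒ v = √(2 × 7.154 × 43) = √615.24 = 24.8040 m/s.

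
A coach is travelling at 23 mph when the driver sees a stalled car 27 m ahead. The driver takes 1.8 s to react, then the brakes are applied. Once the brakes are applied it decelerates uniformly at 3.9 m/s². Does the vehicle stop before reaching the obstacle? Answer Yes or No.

No

23 mph × 0.44704 = 10.2819 m/s.
Reaction distance = 10.2819 × 1.8 = 18.507 m.
Braking distance = v²/(2a) = 105.717 / 7.800 = 13.553 m.
Total stopping distance = 18.507 + 13.553 = 32.060 m, vs 27 m available — it cannot stop in time and overshoots by 32.060 − 27 = 5.060 m.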